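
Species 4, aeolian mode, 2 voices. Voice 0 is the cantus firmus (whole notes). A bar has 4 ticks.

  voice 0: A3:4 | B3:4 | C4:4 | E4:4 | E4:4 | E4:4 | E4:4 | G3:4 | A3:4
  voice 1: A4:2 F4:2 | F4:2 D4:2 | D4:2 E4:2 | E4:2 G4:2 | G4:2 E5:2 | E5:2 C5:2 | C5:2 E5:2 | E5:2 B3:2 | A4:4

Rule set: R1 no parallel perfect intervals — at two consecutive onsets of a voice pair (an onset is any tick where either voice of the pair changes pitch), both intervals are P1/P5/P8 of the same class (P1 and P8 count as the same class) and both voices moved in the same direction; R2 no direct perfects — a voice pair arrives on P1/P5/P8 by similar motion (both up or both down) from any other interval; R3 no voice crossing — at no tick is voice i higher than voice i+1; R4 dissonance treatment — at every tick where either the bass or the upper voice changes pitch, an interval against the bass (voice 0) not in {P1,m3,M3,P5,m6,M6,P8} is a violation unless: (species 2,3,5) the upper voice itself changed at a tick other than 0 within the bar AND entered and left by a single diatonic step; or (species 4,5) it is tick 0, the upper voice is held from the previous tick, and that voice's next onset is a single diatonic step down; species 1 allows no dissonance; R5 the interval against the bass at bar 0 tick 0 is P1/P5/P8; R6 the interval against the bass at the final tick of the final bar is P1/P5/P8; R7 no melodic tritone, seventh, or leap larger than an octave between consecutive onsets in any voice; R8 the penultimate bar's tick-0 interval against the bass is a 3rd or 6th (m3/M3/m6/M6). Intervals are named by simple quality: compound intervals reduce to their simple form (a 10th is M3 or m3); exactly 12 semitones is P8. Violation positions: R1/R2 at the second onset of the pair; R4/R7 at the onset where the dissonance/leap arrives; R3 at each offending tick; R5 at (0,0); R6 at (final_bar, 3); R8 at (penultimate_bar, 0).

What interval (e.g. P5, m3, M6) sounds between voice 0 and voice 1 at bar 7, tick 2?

voice 0=G3 voice 1=B3 -> M3

M3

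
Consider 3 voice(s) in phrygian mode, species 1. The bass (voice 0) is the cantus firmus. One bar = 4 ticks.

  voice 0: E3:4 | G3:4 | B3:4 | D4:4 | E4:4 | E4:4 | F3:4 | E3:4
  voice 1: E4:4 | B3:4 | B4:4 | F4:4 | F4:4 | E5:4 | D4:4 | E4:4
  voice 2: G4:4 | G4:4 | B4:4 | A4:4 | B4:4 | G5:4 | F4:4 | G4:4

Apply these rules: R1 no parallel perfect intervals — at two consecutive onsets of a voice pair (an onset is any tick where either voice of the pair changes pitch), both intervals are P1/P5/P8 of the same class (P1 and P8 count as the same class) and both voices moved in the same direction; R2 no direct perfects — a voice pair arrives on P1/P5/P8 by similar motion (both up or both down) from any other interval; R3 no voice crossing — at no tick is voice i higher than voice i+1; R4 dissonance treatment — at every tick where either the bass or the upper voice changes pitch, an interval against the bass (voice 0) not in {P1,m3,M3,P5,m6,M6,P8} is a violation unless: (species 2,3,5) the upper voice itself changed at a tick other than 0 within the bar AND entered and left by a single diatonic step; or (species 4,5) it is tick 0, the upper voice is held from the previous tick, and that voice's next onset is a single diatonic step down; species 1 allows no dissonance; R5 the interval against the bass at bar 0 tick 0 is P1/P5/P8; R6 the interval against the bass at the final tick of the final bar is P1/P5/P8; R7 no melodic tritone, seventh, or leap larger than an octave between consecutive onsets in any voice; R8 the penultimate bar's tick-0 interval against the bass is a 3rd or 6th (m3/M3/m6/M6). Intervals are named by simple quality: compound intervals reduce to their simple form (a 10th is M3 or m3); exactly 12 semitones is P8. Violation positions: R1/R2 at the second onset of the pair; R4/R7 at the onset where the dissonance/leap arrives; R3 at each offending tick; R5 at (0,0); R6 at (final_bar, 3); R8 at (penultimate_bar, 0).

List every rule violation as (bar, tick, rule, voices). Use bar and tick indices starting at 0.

(0, 0, R5, (0, 2))
(2, 0, R1, (0, 2))
(2, 0, R2, (0, 1))
(2, 0, R2, (1, 2))
(3, 0, R7, (1,))
(4, 0, R1, (0, 2))
(4, 0, R4, (0, 1))
(5, 0, R7, (1,))
(6, 0, R2, (0, 2))
(6, 0, R7, (0,))
(6, 0, R7, (1,))
(6, 0, R7, (2,))
(6, 0, R8, (0, 2))
(7, 3, R6, (0, 2))

bar 0: v0=E3 v1=E4 v2=G4 downbeat m3
bar 1: v0=G3 v1=B3 v2=G4 downbeat P8
bar 2: v0=B3 v1=B4 v2=B4 downbeat P8
bar 3: v0=D4 v1=F4 v2=A4 downbeat P5
bar 4: v0=E4 v1=F4 v2=B4 downbeat P5
bar 5: v0=E4 v1=E5 v2=G5 downbeat m3
bar 6: v0=F3 v1=D4 v2=F4 downbeat P8
bar 7: v0=E3 v1=E4 v2=G4 downbeat m3
  -> R5 @ bar 0 tick 0 v(0, 2): opens on m3
  -> R1 @ bar 2 tick 0 v(0, 2): G3/G4 P8 -> B3/B4 P8 similar
  -> R2 @ bar 2 tick 0 v(0, 1): G3/B3 M3 -> B3/B4 P8 similar
  -> R2 @ bar 2 tick 0 v(1, 2): B3/G4 m6 -> B4/B4 P1 similar
  -> R7 @ bar 3 tick 0 v(1,): B4->F4 leap 6st
  -> R1 @ bar 4 tick 0 v(0, 2): D4/A4 P5 -> E4/B4 P5 similar
  -> R4 @ bar 4 tick 0 v(0, 1): E4/F4 m2 untreated
  -> R7 @ bar 5 tick 0 v(1,): F4->E5 leap 11st
  -> R2 @ bar 6 tick 0 v(0, 2): E4/G5 m3 -> F3/F4 P8 similar
  -> R7 @ bar 6 tick 0 v(0,): E4->F3 leap 11st
  -> R7 @ bar 6 tick 0 v(1,): E5->D4 leap 14st
  -> R7 @ bar 6 tick 0 v(2,): G5->F4 leap 14st
  -> R8 @ bar 6 tick 0 v(0, 2): penult P8 not 3rd/6th
  -> R6 @ bar 7 tick 3 v(0, 2): closes on m3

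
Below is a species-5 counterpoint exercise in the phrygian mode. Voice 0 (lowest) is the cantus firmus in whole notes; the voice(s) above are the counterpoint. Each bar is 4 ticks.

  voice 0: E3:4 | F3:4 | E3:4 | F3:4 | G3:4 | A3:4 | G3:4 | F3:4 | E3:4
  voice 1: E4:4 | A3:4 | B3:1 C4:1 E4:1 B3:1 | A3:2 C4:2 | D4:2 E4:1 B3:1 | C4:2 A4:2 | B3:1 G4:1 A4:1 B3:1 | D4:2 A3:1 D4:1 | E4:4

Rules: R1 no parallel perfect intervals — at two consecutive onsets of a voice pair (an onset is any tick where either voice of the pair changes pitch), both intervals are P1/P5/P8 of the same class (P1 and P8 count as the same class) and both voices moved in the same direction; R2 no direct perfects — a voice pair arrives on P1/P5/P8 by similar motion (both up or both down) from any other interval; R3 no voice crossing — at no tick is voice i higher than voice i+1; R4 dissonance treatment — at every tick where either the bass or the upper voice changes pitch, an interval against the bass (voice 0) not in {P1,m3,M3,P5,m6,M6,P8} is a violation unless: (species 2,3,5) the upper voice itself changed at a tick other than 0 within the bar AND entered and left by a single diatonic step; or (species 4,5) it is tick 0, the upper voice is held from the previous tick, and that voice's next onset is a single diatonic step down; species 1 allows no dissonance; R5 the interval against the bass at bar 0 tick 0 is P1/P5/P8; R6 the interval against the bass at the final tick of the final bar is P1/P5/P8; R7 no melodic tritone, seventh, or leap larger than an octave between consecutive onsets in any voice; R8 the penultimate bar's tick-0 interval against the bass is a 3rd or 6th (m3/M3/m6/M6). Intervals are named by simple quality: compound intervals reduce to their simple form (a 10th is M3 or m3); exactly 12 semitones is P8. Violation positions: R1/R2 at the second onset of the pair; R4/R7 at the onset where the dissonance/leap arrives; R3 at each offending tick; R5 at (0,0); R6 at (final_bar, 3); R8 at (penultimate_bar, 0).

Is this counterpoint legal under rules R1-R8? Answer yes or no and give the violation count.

No (4 violations)

bar 0: v0=E3 v1=E4 (P8)
bar 1: v0=F3 v1=A3 (M3)
bar 2: v0=E3 v1=B3 (P5)
bar 3: v0=F3 v1=A3 (M3)
bar 4: v0=G3 v1=D4 (P5)
bar 5: v0=A3 v1=C4 (m3)
bar 6: v0=G3 v1=B3 (M3)
bar 7: v0=F3 v1=D4 (M6)
bar 8: v0=E3 v1=E4 (P8)
  R1 @ bar4.0: F3/C4 P5 -> G3/D4 P5 similar
  R7 @ bar6.0: A4->B3 leap 10st
  R4 @ bar6.2: G3/A4 M2 untreated
  R7 @ bar6.3: A4->B3 leap 10st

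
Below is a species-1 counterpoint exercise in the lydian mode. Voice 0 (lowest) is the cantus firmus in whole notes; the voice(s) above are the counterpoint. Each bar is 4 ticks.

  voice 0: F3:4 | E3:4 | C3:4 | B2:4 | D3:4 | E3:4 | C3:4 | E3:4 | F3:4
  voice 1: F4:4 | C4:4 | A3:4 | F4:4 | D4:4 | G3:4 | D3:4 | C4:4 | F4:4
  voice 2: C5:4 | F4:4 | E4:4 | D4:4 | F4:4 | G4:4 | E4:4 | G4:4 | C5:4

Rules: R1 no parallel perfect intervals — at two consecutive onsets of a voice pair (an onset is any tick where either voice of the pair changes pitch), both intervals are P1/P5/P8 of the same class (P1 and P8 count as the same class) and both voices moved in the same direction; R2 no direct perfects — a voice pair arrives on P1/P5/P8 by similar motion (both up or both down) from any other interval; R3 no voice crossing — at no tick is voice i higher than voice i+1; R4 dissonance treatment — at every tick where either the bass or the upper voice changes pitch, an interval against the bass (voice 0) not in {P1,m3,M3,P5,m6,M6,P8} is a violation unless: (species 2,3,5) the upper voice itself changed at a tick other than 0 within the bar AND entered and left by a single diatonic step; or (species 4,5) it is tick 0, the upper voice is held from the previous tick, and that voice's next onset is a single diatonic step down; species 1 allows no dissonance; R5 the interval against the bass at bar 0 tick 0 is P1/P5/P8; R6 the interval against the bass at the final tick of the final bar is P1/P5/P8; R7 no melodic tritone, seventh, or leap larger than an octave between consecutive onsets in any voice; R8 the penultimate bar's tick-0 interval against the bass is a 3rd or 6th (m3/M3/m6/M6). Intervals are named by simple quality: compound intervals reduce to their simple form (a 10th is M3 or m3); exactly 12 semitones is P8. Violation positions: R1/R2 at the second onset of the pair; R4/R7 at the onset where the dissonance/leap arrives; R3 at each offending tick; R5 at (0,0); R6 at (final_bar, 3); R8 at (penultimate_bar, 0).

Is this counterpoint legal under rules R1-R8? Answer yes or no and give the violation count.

No (13 violations)

bar 0: v0=F3 v1=F4 v2=C5 (P5)
bar 1: v0=E3 v1=C4 v2=F4 (m2)
bar 2: v0=C3 v1=A3 v2=E4 (M3)
bar 3: v0=B2 v1=F4 v2=D4 (m3)
bar 4: v0=D3 v1=D4 v2=F4 (m3)
bar 5: v0=E3 v1=G3 v2=G4 (m3)
bar 6: v0=C3 v1=D3 v2=E4 (M3)
bar 7: v0=E3 v1=C4 v2=G4 (m3)
bar 8: v0=F3 v1=F4 v2=C5 (P5)
  R4 @ bar1.0: E3/F4 m2 untreated
  R2 @ bar2.0: C4/F4 P4 -> A3/E4 P5 similar
  R3 @ bar3.0: F4 above D4
  R4 @ bar3.0: B2/F4 TT untreated
  R3 @ bar3.1: F4 above D4
  R3 @ bar3.2: F4 above D4
  R3 @ bar3.3: F4 above D4
  R4 @ bar6.0: C3/D3 M2 untreated
  R2 @ bar7.0: D3/E4 M2 -> C4/G4 P5 similar
  R7 @ bar7.0: D3->C4 leap 10st
  R1 @ bar8.0: C4/G4 P5 -> F4/C5 P5 similar
  R2 @ bar8.0: E3/C4 m6 -> F3/F4 P8 similar
  R2 @ bar8.0: E3/G4 m3 -> F3/C5 P5 similar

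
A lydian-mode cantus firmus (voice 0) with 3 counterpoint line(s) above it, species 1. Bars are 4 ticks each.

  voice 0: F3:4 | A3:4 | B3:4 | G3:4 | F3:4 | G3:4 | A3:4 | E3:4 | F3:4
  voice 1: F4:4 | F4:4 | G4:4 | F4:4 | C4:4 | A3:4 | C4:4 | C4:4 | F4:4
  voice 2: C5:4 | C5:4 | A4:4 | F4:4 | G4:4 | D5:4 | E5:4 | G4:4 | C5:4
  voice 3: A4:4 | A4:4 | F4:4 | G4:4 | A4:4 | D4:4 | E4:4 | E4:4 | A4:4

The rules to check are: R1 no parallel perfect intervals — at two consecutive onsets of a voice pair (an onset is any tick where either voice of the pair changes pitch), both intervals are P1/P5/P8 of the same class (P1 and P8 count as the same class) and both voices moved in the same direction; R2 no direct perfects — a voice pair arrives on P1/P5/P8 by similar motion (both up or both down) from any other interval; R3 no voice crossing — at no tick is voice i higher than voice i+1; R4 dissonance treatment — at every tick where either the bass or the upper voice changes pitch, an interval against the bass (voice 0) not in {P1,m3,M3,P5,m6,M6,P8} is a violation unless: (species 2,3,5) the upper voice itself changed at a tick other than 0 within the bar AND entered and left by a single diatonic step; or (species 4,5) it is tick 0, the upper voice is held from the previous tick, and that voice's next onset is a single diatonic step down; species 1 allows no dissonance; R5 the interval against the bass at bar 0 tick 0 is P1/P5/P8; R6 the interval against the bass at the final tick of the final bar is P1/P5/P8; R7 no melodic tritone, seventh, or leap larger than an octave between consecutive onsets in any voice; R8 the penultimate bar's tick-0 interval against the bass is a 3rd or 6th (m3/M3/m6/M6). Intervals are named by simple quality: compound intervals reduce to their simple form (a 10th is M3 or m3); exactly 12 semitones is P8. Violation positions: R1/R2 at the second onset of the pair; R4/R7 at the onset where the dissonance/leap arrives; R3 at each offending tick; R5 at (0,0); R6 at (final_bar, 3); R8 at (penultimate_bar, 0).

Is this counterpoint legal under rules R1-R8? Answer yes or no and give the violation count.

bar 0: v0=F3 v1=F4 v2=C5 v3=A4 (M3)
bar 1: v0=A3 v1=F4 v2=C5 v3=A4 (P8)
bar 2: v0=B3 v1=G4 v2=A4 v3=F4 (TT)
bar 3: v0=G3 v1=F4 v2=F4 v3=G4 (P8)
bar 4: v0=F3 v1=C4 v2=G4 v3=A4 (M3)
bar 5: v0=G3 v1=A3 v2=D5 v3=D4 (P5)
bar 6: v0=A3 v1=C4 v2=E5 v3=E4 (P5)
bar 7: v0=E3 v1=C4 v2=G4 v3=E4 (P8)
bar 8: v0=F3 v1=F4 v2=C5 v3=A4 (M3)
  R3 @ bar0.0: C5 above A4
  R5 @ bar0.0: opens on M3
  R3 @ bar0.1: C5 above A4
  R3 @ bar0.2: C5 above A4
  R3 @ bar0.3: C5 above A4
  R3 @ bar1.0: C5 above A4
  R3 @ bar1.1: C5 above A4
  R3 @ bar1.2: C5 above A4
  R3 @ bar1.3: C5 above A4
  R3 @ bar2.0: A4 above F4
  R4 @ bar2.0: B3/A4 m7 untreated
  R4 @ bar2.0: B3/F4 TT untreated
  R3 @ bar2.1: A4 above F4
  R3 @ bar2.2: A4 above F4
  R3 @ bar2.3: A4 above F4
  R2 @ bar3.0: G4/A4 M2 -> F4/F4 P1 similar
  R4 @ bar3.0: G3/F4 m7 untreated
  R4 @ bar3.0: G3/F4 m7 untreated
  R2 @ bar4.0: G3/F4 m7 -> F3/C4 P5 similar
  R4 @ bar4.0: F3/G4 M2 untreated
  R2 @ bar5.0: F3/G4 M2 -> G3/D5 P5 similar
  R3 @ bar5.0: D5 above D4
  R4 @ bar5.0: G3/A3 M2 untreated
  R3 @ bar5.1: D5 above D4
  R3 @ bar5.2: D5 above D4
  R3 @ bar5.3: D5 above D4
  R1 @ bar6.0: G3/D5 P5 -> A3/E5 P5 similar
  R1 @ bar6.0: G3/D4 P5 -> A3/E4 P5 similar
  R1 @ bar6.0: D5/D4 P8 -> E5/E4 P8 similar
  R3 @ bar6.0: E5 above E4
  R3 @ bar6.1: E5 above E4
  R3 @ bar6.2: E5 above E4
  R3 @ bar6.3: E5 above E4
  R3 @ bar7.0: G4 above E4
  R8 @ bar7.0: penult P8 not 3rd/6th
  R3 @ bar7.1: G4 above E4
  R3 @ bar7.2: G4 above E4
  R3 @ bar7.3: G4 above E4
  R1 @ bar8.0: C4/G4 P5 -> F4/C5 P5 similar
  R2 @ bar8.0: E3/C4 m6 -> F3/F4 P8 similar
  R2 @ bar8.0: E3/G4 m3 -> F3/C5 P5 similar
  R3 @ bar8.0: C5 above A4
  R3 @ bar8.1: C5 above A4
  R3 @ bar8.2: C5 above A4
  R3 @ bar8.3: C5 above A4
  R6 @ bar8.3: closes on M3

No (46 violations)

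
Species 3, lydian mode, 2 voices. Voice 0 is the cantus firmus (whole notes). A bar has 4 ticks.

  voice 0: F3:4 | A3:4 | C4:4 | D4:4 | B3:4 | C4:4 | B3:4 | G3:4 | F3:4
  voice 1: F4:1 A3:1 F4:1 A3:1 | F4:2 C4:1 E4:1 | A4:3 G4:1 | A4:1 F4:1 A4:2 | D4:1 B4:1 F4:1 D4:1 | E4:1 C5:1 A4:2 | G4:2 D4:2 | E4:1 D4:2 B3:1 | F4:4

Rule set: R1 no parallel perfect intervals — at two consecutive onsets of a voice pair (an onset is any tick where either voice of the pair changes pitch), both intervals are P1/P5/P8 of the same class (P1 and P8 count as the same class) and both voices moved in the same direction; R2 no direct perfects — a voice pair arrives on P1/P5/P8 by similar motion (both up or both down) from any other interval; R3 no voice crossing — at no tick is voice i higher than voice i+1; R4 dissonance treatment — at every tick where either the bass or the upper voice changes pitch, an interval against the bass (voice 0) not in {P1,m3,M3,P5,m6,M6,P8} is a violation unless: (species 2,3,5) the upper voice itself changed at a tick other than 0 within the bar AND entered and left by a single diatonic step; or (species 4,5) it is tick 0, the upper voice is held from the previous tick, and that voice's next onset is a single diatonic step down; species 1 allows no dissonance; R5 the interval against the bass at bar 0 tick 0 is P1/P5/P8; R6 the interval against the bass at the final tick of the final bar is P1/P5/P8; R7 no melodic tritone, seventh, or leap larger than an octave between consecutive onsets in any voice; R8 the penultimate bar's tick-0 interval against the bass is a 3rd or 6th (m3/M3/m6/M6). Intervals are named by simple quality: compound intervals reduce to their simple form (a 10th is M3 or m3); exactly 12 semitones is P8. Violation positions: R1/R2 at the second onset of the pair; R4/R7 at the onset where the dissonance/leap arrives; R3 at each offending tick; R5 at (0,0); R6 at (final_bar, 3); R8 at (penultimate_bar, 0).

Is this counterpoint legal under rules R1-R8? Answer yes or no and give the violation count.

No (4 violations)

bar 0: v0=F3 v1=F4 (P8)
bar 1: v0=A3 v1=F4 (m6)
bar 2: v0=C4 v1=A4 (M6)
bar 3: v0=D4 v1=A4 (P5)
bar 4: v0=B3 v1=D4 (m3)
bar 5: v0=C4 v1=E4 (M3)
bar 6: v0=B3 v1=G4 (m6)
bar 7: v0=G3 v1=E4 (M6)
bar 8: v0=F3 v1=F4 (P8)
  R1 @ bar3.0: C4/G4 P5 -> D4/A4 P5 similar
  R4 @ bar4.2: B3/F4 TT untreated
  R7 @ bar4.2: B4->F4 leap 6st
  R7 @ bar8.0: B3->F4 leap 6st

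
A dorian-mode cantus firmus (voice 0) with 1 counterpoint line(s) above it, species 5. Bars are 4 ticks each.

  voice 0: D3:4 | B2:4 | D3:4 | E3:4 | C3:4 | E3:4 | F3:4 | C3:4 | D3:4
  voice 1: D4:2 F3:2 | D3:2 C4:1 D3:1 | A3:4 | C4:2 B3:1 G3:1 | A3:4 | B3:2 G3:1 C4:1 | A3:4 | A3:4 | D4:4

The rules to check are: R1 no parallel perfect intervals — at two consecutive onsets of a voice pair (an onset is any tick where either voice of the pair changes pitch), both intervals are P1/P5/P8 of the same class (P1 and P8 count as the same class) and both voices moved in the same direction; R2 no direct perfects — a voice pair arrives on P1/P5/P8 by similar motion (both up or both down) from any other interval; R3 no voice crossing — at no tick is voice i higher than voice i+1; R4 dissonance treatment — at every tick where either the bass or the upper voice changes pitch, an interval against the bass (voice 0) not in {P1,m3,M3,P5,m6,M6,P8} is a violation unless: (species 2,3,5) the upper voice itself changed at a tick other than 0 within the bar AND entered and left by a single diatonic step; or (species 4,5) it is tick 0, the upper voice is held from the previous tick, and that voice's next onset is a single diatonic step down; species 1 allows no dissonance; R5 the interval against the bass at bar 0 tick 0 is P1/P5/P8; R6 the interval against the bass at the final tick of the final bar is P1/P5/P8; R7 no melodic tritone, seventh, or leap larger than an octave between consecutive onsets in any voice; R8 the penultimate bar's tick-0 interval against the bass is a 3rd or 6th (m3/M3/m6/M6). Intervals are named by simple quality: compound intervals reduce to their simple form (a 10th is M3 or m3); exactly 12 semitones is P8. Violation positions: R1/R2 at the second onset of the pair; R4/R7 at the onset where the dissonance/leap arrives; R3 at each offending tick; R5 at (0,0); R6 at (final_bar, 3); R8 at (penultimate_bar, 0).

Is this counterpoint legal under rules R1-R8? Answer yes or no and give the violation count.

No (6 violations)

bar 0: v0=D3 v1=D4 (P8)
bar 1: v0=B2 v1=D3 (m3)
bar 2: v0=D3 v1=A3 (P5)
bar 3: v0=E3 v1=C4 (m6)
bar 4: v0=C3 v1=A3 (M6)
bar 5: v0=E3 v1=B3 (P5)
bar 6: v0=F3 v1=A3 (M3)
bar 7: v0=C3 v1=A3 (M6)
bar 8: v0=D3 v1=D4 (P8)
  R4 @ bar1.2: B2/C4 m2 untreated
  R7 @ bar1.2: D3->C4 leap 10st
  R7 @ bar1.3: C4->D3 leap 10st
  R2 @ bar2.0: B2/D3 m3 -> D3/A3 P5 similar
  R2 @ bar5.0: C3/A3 M6 -> E3/B3 P5 similar
  R2 @ bar8.0: C3/A3 M6 -> D3/D4 P8 similar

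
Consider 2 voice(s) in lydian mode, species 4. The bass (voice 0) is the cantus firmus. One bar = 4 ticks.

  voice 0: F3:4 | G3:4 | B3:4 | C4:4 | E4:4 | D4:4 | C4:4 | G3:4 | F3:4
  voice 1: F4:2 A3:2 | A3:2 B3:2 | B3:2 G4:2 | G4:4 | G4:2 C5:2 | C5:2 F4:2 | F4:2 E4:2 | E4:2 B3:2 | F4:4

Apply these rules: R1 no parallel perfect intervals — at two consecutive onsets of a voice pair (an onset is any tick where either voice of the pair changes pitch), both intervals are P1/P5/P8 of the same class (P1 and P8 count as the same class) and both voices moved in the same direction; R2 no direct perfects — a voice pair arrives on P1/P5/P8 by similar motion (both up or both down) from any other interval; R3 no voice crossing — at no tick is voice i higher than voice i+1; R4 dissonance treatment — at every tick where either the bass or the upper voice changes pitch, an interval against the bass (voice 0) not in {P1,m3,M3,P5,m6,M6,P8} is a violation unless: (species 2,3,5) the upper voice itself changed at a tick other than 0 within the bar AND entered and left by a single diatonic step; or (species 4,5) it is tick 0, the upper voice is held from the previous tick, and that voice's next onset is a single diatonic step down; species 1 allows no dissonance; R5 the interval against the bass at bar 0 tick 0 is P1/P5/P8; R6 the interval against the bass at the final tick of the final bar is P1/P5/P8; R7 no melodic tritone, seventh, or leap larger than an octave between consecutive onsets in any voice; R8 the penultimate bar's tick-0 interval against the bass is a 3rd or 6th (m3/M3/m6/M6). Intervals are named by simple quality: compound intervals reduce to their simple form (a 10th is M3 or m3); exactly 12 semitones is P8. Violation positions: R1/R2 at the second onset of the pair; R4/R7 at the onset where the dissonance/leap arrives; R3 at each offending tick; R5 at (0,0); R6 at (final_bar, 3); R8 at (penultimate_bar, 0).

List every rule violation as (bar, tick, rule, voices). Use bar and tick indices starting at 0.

(1, 0, R4, (0, 1))
(5, 0, R4, (0, 1))
(8, 0, R7, (1,))

bar 0: v0=F3 v1=F4 downbeat P8
bar 1: v0=G3 v1=A3 downbeat M2
bar 2: v0=B3 v1=B3 downbeat P1
bar 3: v0=C4 v1=G4 downbeat P5
bar 4: v0=E4 v1=G4 downbeat m3
bar 5: v0=D4 v1=C5 downbeat m7
bar 6: v0=C4 v1=F4 downbeat P4
bar 7: v0=G3 v1=E4 downbeat M6
bar 8: v0=F3 v1=F4 downbeat P8
  -> R4 @ bar 1 tick 0 v(0, 1): G3/A3 M2 untreated
  -> R4 @ bar 5 tick 0 v(0, 1): D4/C5 m7 untreated
  -> R7 @ bar 8 tick 0 v(1,): B3->F4 leap 6st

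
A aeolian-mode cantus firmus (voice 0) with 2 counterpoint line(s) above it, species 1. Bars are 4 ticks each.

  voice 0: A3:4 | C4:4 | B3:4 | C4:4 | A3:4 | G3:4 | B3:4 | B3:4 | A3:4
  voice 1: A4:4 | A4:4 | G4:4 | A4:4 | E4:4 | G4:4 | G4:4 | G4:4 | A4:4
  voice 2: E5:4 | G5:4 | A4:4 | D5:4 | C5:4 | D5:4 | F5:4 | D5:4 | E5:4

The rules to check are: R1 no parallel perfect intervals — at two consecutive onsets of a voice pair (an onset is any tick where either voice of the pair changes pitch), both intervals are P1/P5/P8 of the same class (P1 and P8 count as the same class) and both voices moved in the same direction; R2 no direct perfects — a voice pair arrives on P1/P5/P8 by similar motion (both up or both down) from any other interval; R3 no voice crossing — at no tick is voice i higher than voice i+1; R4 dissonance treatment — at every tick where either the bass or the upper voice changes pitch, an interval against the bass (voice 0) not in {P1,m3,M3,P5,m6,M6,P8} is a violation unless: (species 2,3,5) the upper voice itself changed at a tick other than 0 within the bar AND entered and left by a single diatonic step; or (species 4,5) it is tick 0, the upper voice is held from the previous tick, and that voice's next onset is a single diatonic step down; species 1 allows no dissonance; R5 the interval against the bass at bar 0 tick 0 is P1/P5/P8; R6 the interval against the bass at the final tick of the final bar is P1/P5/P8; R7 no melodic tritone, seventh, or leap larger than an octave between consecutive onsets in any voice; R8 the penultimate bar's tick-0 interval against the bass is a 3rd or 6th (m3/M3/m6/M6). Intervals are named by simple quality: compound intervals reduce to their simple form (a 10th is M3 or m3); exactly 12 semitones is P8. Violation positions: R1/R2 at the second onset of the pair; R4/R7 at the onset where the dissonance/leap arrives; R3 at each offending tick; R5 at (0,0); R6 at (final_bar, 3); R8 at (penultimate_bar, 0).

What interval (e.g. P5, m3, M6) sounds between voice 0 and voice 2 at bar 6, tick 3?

TT

voice 0=B3 voice 2=F5 -> TT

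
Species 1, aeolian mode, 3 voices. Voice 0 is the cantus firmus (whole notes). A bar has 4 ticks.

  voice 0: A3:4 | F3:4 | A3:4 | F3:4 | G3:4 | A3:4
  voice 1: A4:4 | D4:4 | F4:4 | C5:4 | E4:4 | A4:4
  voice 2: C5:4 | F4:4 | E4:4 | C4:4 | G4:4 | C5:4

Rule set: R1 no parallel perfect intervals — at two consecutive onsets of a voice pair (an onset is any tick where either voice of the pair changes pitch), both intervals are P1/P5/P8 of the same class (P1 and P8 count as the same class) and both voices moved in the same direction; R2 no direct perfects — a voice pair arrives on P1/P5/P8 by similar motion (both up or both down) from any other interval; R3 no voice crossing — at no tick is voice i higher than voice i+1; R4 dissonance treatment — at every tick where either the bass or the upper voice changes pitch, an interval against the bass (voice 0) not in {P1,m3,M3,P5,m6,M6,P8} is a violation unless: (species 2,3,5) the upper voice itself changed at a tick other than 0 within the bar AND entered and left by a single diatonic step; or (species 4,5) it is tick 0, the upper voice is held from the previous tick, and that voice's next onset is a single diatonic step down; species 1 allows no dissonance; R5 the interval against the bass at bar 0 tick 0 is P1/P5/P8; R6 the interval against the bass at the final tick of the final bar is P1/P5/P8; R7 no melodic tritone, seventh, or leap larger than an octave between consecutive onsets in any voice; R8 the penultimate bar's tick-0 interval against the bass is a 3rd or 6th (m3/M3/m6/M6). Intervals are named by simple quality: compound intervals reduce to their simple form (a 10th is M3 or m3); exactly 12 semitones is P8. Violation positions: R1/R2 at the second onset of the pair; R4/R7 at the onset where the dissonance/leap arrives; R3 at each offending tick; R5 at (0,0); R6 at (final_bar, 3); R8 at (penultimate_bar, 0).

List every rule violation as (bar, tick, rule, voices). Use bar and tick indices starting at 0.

(0, 0, R5, (0, 2))
(1, 0, R2, (0, 2))
(2, 0, R3, (1, 2))
(2, 1, R3, (1, 2))
(2, 2, R3, (1, 2))
(2, 3, R3, (1, 2))
(3, 0, R1, (0, 2))
(3, 0, R3, (1, 2))
(3, 1, R3, (1, 2))
(3, 2, R3, (1, 2))
(3, 3, R3, (1, 2))
(4, 0, R2, (0, 2))
(4, 0, R8, (0, 2))
(5, 0, R2, (0, 1))
(5, 3, R6, (0, 2))

bar 0: v0=A3 v1=A4 v2=C5 downbeat m3
bar 1: v0=F3 v1=D4 v2=F4 downbeat P8
bar 2: v0=A3 v1=F4 v2=E4 downbeat P5
bar 3: v0=F3 v1=C5 v2=C4 downbeat P5
bar 4: v0=G3 v1=E4 v2=G4 downbeat P8
bar 5: v0=A3 v1=A4 v2=C5 downbeat m3
  -> R5 @ bar 0 tick 0 v(0, 2): opens on m3
  -> R2 @ bar 1 tick 0 v(0, 2): A3/C5 m3 -> F3/F4 P8 similar
  -> R3 @ bar 2 tick 0 v(1, 2): F4 above E4
  -> R3 @ bar 2 tick 1 v(1, 2): F4 above E4
  -> R3 @ bar 2 tick 2 v(1, 2): F4 above E4
  -> R3 @ bar 2 tick 3 v(1, 2): F4 above E4
  -> R1 @ bar 3 tick 0 v(0, 2): A3/E4 P5 -> F3/C4 P5 similar
  -> R3 @ bar 3 tick 0 v(1, 2): C5 above C4
  -> R3 @ bar 3 tick 1 v(1, 2): C5 above C4
  -> R3 @ bar 3 tick 2 v(1, 2): C5 above C4
  -> R3 @ bar 3 tick 3 v(1, 2): C5 above C4
  -> R2 @ bar 4 tick 0 v(0, 2): F3/C4 P5 -> G3/G4 P8 similar
  -> R8 @ bar 4 tick 0 v(0, 2): penult P8 not 3rd/6th
  -> R2 @ bar 5 tick 0 v(0, 1): G3/E4 M6 -> A3/A4 P8 similar
  -> R6 @ bar 5 tick 3 v(0, 2): closes on m3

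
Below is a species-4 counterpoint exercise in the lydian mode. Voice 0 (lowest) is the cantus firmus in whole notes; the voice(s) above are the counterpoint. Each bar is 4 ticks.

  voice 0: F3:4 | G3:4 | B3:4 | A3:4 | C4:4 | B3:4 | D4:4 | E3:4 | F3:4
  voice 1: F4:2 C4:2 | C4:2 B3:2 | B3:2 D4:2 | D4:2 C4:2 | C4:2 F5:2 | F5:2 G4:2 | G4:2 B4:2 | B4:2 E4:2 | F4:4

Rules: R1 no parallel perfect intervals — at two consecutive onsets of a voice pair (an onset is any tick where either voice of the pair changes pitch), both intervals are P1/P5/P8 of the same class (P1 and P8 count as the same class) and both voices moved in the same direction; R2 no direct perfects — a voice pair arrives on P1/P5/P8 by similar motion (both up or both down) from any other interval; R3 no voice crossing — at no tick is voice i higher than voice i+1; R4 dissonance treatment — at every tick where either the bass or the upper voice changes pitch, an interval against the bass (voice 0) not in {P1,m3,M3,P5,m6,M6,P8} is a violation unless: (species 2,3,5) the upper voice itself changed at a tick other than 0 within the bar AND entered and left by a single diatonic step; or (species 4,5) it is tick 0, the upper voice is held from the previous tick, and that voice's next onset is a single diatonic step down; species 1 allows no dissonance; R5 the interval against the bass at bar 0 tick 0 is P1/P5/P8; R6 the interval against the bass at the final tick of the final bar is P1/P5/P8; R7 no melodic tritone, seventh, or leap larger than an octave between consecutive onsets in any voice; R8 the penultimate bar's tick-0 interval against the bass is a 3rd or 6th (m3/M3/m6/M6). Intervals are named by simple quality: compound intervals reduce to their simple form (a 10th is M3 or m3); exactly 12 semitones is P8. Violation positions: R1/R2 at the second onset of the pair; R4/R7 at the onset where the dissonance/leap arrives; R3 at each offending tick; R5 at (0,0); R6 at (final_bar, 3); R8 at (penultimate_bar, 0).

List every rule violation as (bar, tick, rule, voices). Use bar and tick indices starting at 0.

(4, 2, R4, (0, 1))
(4, 2, R7, (1,))
(5, 0, R4, (0, 1))
(5, 2, R7, (1,))
(6, 0, R4, (0, 1))
(7, 0, R7, (0,))
(7, 0, R8, (0, 1))
(8, 0, R1, (0, 1))

bar 0: v0=F3 v1=F4 downbeat P8
bar 1: v0=G3 v1=C4 downbeat P4
bar 2: v0=B3 v1=B3 downbeat P1
bar 3: v0=A3 v1=D4 downbeat P4
bar 4: v0=C4 v1=C4 downbeat P1
bar 5: v0=B3 v1=F5 downbeat TT
bar 6: v0=D4 v1=G4 downbeat P4
bar 7: v0=E3 v1=B4 downbeat P5
bar 8: v0=F3 v1=F4 downbeat P8
  -> R4 @ bar 4 tick 2 v(0, 1): C4/F5 P4 untreated
  -> R7 @ bar 4 tick 2 v(1,): C4->F5 leap 17st
  -> R4 @ bar 5 tick 0 v(0, 1): B3/F5 TT untreated
  -> R7 @ bar 5 tick 2 v(1,): F5->G4 leap 10st
  -> R4 @ bar 6 tick 0 v(0, 1): D4/G4 P4 untreated
  -> R7 @ bar 7 tick 0 v(0,): D4->E3 leap 10st
  -> R8 @ bar 7 tick 0 v(0, 1): penult P5 not 3rd/6th
  -> R1 @ bar 8 tick 0 v(0, 1): E3/E4 P8 -> F3/F4 P8 similar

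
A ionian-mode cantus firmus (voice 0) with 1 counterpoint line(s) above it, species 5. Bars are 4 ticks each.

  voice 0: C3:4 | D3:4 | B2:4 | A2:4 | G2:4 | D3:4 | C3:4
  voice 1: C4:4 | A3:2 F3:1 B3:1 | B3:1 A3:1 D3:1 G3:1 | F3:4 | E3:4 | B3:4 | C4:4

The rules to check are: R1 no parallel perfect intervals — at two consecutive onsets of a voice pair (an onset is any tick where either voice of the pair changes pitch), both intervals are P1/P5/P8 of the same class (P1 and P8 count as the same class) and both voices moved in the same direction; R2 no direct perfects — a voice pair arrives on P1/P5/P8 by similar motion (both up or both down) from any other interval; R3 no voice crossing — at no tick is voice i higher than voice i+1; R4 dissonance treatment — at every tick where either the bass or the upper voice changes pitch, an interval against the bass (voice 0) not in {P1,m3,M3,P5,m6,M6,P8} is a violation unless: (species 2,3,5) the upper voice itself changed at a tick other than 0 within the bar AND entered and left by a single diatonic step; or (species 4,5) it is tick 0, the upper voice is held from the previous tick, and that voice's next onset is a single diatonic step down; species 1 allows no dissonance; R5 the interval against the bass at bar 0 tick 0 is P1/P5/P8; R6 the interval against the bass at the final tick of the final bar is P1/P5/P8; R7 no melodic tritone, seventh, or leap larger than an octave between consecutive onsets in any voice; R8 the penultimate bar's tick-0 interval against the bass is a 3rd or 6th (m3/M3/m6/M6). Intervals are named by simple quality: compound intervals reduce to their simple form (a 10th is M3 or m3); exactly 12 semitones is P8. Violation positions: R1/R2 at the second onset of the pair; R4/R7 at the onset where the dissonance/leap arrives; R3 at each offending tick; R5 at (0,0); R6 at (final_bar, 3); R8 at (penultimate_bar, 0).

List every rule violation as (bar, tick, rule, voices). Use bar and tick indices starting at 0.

(1, 3, R7, (1,))
(2, 1, R4, (0, 1))

bar 0: v0=C3 v1=C4 downbeat P8
bar 1: v0=D3 v1=A3 downbeat P5
bar 2: v0=B2 v1=B3 downbeat P8
bar 3: v0=A2 v1=F3 downbeat m6
bar 4: v0=G2 v1=E3 downbeat M6
bar 5: v0=D3 v1=B3 downbeat M6
bar 6: v0=C3 v1=C4 downbeat P8
  -> R7 @ bar 1 tick 3 v(1,): F3->B3 leap 6st
  -> R4 @ bar 2 tick 1 v(0, 1): B2/A3 m7 untreated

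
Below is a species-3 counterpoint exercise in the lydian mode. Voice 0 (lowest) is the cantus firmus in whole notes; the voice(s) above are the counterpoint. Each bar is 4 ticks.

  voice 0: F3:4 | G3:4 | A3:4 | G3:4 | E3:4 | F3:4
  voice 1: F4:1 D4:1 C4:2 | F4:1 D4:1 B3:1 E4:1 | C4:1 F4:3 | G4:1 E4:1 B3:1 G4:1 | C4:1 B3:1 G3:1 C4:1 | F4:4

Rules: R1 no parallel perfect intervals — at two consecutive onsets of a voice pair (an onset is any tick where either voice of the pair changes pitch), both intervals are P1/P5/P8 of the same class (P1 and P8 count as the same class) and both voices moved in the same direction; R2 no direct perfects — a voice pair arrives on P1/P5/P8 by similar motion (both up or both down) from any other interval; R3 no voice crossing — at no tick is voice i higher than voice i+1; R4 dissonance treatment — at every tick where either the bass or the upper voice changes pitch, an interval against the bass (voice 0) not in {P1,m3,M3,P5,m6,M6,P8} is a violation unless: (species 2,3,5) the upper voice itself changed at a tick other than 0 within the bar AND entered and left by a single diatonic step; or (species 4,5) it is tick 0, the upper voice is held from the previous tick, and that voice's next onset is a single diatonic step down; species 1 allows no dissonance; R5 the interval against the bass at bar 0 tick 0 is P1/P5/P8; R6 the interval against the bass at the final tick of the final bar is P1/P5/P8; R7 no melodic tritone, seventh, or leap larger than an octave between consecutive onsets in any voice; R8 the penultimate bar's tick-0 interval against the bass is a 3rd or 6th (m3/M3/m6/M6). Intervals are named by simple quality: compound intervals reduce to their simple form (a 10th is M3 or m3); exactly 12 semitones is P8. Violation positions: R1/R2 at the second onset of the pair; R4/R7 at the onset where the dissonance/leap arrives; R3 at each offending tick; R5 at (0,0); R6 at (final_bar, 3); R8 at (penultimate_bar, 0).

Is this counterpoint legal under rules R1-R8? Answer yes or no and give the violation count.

No (2 violations)

bar 0: v0=F3 v1=F4 (P8)
bar 1: v0=G3 v1=F4 (m7)
bar 2: v0=A3 v1=C4 (m3)
bar 3: v0=G3 v1=G4 (P8)
bar 4: v0=E3 v1=C4 (m6)
bar 5: v0=F3 v1=F4 (P8)
  R4 @ bar1.0: G3/F4 m7 untreated
  R2 @ bar5.0: E3/C4 m6 -> F3/F4 P8 similar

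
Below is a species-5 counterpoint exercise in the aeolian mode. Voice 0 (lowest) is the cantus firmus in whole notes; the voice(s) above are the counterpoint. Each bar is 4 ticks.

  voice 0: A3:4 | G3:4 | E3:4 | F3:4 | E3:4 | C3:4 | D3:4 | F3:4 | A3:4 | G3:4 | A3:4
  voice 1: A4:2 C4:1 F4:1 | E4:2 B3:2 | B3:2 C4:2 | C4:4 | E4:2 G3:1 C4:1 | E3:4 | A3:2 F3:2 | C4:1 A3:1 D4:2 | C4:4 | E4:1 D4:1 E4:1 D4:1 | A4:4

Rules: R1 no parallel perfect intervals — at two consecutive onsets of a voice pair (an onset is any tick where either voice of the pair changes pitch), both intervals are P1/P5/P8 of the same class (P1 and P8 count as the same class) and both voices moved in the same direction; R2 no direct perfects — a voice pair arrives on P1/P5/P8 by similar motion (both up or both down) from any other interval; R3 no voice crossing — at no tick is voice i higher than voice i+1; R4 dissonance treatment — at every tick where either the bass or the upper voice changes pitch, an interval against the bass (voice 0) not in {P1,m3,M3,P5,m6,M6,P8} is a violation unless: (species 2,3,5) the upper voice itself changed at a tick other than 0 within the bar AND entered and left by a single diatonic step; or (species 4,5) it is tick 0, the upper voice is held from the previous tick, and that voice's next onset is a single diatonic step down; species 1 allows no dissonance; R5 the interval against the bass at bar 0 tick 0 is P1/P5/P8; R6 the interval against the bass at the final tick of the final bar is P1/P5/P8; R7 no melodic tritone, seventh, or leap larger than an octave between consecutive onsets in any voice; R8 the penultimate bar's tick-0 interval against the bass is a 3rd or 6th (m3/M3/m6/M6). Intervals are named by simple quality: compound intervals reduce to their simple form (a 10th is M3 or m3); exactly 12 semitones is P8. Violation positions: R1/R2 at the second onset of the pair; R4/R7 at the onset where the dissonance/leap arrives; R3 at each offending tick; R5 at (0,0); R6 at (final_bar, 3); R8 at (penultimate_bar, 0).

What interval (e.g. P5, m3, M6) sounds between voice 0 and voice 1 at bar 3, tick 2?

P5

voice 0=F3 voice 1=C4 -> P5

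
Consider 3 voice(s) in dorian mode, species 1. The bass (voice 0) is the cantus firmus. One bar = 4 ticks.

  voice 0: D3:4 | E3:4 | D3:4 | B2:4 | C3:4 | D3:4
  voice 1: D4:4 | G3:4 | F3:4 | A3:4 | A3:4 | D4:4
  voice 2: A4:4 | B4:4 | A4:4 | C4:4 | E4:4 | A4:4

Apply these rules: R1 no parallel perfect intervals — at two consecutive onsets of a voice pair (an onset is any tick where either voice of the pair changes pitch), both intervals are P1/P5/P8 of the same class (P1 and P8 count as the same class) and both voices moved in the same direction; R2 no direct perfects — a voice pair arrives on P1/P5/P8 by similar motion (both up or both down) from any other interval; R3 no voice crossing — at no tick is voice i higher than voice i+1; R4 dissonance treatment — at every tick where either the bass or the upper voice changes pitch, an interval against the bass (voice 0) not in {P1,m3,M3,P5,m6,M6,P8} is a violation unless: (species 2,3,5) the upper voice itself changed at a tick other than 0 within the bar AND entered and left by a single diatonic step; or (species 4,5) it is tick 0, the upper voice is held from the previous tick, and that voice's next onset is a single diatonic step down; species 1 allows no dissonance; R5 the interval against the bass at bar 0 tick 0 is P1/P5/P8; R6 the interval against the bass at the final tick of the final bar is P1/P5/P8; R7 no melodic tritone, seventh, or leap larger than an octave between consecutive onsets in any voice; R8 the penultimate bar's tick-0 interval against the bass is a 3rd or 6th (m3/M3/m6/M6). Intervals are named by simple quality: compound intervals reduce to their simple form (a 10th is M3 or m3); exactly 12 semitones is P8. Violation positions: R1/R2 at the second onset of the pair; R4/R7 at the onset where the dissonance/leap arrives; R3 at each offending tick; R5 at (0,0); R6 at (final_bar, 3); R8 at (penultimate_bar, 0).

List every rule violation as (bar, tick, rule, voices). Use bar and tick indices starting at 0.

(1, 0, R1, (0, 2))
(2, 0, R1, (0, 2))
(3, 0, R4, (0, 1))
(3, 0, R4, (0, 2))
(5, 0, R1, (1, 2))
(5, 0, R2, (0, 1))
(5, 0, R2, (0, 2))

bar 0: v0=D3 v1=D4 v2=A4 downbeat P5
bar 1: v0=E3 v1=G3 v2=B4 downbeat P5
bar 2: v0=D3 v1=F3 v2=A4 downbeat P5
bar 3: v0=B2 v1=A3 v2=C4 downbeat m2
bar 4: v0=C3 v1=A3 v2=E4 downbeat M3
bar 5: v0=D3 v1=D4 v2=A4 downbeat P5
  -> R1 @ bar 1 tick 0 v(0, 2): D3/A4 P5 -> E3/B4 P5 similar
  -> R1 @ bar 2 tick 0 v(0, 2): E3/B4 P5 -> D3/A4 P5 similar
  -> R4 @ bar 3 tick 0 v(0, 1): B2/A3 m7 untreated
  -> R4 @ bar 3 tick 0 v(0, 2): B2/C4 m2 untreated
  -> R1 @ bar 5 tick 0 v(1, 2): A3/E4 P5 -> D4/A4 P5 similar
  -> R2 @ bar 5 tick 0 v(0, 1): C3/A3 M6 -> D3/D4 P8 similar
  -> R2 @ bar 5 tick 0 v(0, 2): C3/E4 M3 -> D3/A4 P5 similar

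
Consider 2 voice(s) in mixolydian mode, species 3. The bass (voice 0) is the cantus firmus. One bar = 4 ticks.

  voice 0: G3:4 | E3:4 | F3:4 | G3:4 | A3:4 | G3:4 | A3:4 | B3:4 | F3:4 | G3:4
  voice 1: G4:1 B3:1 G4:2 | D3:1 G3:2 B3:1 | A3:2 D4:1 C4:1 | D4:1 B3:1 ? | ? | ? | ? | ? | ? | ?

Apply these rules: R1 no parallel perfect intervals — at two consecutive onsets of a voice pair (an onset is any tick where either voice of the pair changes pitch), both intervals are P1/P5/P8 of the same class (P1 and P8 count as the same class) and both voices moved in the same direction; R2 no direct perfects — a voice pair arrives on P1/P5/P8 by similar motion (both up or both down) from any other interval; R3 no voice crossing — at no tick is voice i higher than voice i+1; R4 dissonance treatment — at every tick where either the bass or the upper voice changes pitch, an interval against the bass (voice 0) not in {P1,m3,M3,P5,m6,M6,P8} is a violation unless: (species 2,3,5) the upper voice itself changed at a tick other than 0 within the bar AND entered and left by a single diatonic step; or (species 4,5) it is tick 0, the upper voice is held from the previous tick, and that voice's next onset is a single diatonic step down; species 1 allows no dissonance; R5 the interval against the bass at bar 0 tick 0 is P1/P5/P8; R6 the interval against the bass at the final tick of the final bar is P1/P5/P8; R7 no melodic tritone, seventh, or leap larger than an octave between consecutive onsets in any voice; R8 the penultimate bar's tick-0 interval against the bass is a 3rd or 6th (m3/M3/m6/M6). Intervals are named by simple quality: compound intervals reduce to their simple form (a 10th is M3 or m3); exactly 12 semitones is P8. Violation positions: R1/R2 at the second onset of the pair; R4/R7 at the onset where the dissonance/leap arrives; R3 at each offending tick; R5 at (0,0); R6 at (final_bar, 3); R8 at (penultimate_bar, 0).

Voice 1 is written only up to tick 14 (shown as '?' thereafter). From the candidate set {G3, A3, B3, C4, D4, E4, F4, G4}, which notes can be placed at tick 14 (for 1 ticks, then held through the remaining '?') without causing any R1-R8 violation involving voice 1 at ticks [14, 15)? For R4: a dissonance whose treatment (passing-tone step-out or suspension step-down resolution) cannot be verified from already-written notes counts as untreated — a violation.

G3: legal
A3: violates R4
B3: legal
C4: violates R4
D4: legal
E4: legal
F4: violates R4,R7
G4: legal

{B3, D4, E4, G3, G4}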